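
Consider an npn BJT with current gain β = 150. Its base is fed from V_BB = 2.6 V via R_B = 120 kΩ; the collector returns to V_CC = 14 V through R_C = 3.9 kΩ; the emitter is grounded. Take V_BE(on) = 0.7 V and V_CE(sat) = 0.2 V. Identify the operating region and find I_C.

active; I_C ≈ 2.4 mA

Assume active. Base-emitter loop: I_B = (V_BB − V_BE)/R_B = (2.6 − 0.7)/120 = 0.0158 mA.
I_C = β·I_B = 150×0.0158 = 2.38 mA.
V_CE = V_CC − I_C·R_C = 14 − 2.38×3.9 = 4.74 V > V_CE(sat), so the active-region assumption holds.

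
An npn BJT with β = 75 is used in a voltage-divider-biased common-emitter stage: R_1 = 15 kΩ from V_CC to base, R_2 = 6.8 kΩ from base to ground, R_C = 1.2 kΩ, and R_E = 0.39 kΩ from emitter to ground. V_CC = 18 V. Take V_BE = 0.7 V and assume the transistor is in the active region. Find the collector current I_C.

Thevenize the base divider: V_Th = V_CC·R_2/(R_1+R_2) = 18×6.8/21.8 = 5.61 V, R_Th = R_1‖R_2 = 4.68 kΩ.
Base-emitter loop: V_Th = I_B·R_Th + V_BE + (β+1)I_B·R_E, so I_B = (5.61 − 0.7) / (4.68 + 76×0.39) = 0.143 mA.
I_C = β·I_B = 75×0.143 = 10.7 mA, and I_E = (β+1)I_B = 10.9 mA.
V_CE = V_CC − I_C·R_C − I_E·R_E = 18 − 10.7×1.2 − 10.9×0.39 = 0.867 V.
V_CE = 0.867 V > 0.2 V confirms active-region operation.

I_C ≈ 11 mA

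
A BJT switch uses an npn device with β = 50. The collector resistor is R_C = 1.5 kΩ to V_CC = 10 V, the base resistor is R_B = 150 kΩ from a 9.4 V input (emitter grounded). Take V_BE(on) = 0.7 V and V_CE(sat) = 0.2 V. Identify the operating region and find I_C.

active; I_C ≈ 2.9 mA

Assume active. Base-emitter loop: I_B = (V_BB − V_BE)/R_B = (9.4 − 0.7)/150 = 0.058 mA.
I_C = β·I_B = 50×0.058 = 2.9 mA.
V_CE = V_CC − I_C·R_C = 10 − 2.9×1.5 = 5.65 V > V_CE(sat), so the active-region assumption holds.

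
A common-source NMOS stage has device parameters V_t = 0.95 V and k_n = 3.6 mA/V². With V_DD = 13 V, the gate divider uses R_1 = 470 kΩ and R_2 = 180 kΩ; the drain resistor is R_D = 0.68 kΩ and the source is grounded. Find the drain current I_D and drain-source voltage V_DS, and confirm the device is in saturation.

I_D ≈ 13 mA, V_DS ≈ 4.4 V

V_G = V_DD·R_2/(R_1+R_2) = 13×180/650 = 3.6 V. With the source grounded, V_GS = V_G = 3.6 V.
Assume saturation: I_D = (k_n/2)(V_GS − V_t)² = (3.6/2)×(3.6 − 0.95)² = 1.8×2.65² = 12.6 mA.
V_DS = V_DD − I_D·R_D = 13 − 12.6×0.68 = 4.4 V.
Saturation requires V_DS ≥ V_GS − V_t = 2.65 V; 4.4 ≥ 2.65 ✓.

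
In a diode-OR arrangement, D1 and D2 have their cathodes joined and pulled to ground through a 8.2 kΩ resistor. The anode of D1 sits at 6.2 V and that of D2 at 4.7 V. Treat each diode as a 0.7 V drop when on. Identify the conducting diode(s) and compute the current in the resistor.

Assume both conduct. Then node N would need to be at both 6.2−0.7 = 5.5 V and 4.7−0.7 = 4 V, which is impossible.
Assume only D1 conducts: V_N = 6.2 − 0.7 = 5.5 V, so I_R = 5.5/8.2 = 0.671 mA.
Check D2: its anode-to-cathode voltage is 4.7 − 5.5 = -0.8 V < 0.7 V, so it is off. The assumption is consistent.

Only D1 conducts; I_R ≈ 0.67 mA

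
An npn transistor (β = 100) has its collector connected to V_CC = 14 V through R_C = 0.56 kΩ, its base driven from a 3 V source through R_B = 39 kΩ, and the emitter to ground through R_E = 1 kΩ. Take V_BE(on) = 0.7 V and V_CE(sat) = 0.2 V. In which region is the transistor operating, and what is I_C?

active; I_C ≈ 1.6 mA

Assume active. Base-emitter loop: I_B = (V_BB − V_BE)/(R_B + (β+1)R_E) = (3 − 0.7)/(39 + 101×1) = 0.0164 mA.
I_C = β·I_B = 100×0.0164 = 1.64 mA.
V_CE = V_CC − I_C·R_C − I_E·R_E = 14 − 1.64×0.56 − 1.66×1 = 11.4 V > V_CE(sat), so the active-region assumption holds.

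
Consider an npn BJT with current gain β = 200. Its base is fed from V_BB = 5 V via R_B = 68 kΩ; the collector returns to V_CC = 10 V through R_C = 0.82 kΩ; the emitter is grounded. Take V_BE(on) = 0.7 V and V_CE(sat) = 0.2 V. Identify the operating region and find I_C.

Assume active: I_B = (5 − 0.7)/68 = 0.0632 mA, giving I_C = β·I_B = 12.6 mA.
But then V_CE = 10 − 12.6×0.82 = -0.371 V < V_CE(sat) = 0.2 V — impossible in the active region.
So the transistor is saturated. With V_CE = 0.2 V, I_C = (V_CC − 0.2)/R_C = 9.8/0.82 = 12 mA.
Check: β·I_B = 12.6 mA > I_C = 12 mA, confirming saturation.

saturation; I_C ≈ 12 mA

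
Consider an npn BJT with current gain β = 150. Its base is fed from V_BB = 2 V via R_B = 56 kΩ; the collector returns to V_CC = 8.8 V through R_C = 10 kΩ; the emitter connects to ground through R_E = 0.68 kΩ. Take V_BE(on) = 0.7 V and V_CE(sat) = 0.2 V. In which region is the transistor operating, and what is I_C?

Assume active: I_B = (2 − 0.7)/(56 + 151×0.68) = 0.00819 mA, I_C = β·I_B = 1.23 mA.
Then V_CE = 8.8 − 1.23×10 − 1.24×0.68 = -4.33 V < 0.2 V — the active assumption fails.
Re-solve with V_CE = 0.2 V. KCL at the emitter: V_E/R_E = (V_BB−0.7−V_E)/R_B + (V_CC−0.2−V_E)/R_C, giving V_E = 0.556 V.
I_C = (V_CC − 0.2 − V_E)/R_C = (8.6 − 0.556)/10 = 0.804 mA.
Check: I_B = (1.3 − 0.556)/56 = 0.0133 mA, and β·I_B = 1.99 mA > I_C, confirming saturation.

saturation; I_C ≈ 0.8 mA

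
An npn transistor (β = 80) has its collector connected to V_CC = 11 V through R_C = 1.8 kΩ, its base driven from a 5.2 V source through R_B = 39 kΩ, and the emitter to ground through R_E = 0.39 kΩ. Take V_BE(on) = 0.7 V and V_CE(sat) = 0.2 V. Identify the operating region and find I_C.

Assume active: I_B = (5.2 − 0.7)/(39 + 81×0.39) = 0.0637 mA, I_C = β·I_B = 5.1 mA.
Then V_CE = 11 − 5.1×1.8 − 5.16×0.39 = -0.194 V < 0.2 V — the active assumption fails.
Re-solve with V_CE = 0.2 V. KCL at the emitter: V_E/R_E = (V_BB−0.7−V_E)/R_B + (V_CC−0.2−V_E)/R_C, giving V_E = 1.94 V.
I_C = (V_CC − 0.2 − V_E)/R_C = (10.8 − 1.94)/1.8 = 4.92 mA.
Check: I_B = (4.5 − 1.94)/39 = 0.0655 mA, and β·I_B = 5.24 mA > I_C, confirming saturation.

saturation; I_C ≈ 4.9 mA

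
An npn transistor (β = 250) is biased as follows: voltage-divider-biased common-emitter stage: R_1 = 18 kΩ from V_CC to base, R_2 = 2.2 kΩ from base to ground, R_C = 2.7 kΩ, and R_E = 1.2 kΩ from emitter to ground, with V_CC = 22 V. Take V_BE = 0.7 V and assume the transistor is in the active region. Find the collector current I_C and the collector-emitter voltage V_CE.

I_C ≈ 1.4 mA, V_CE ≈ 17 V

Thevenize the base divider: V_Th = V_CC·R_2/(R_1+R_2) = 22×2.2/20.2 = 2.4 V, R_Th = R_1‖R_2 = 1.96 kΩ.
Base-emitter loop: V_Th = I_B·R_Th + V_BE + (β+1)I_B·R_E, so I_B = (2.4 − 0.7) / (1.96 + 251×1.2) = 0.00559 mA.
I_C = β·I_B = 250×0.00559 = 1.4 mA, and I_E = (β+1)I_B = 1.4 mA.
V_CE = V_CC − I_C·R_C − I_E·R_E = 22 − 1.4×2.7 − 1.4×1.2 = 16.5 V.
V_CE = 16.5 V > 0.2 V confirms active-region operation.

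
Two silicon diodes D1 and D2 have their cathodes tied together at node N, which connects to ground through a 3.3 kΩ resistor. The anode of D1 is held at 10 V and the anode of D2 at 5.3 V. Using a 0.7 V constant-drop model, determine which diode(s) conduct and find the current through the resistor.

Only D1 conducts; I_R ≈ 2.8 mA

Assume both conduct. Then node N would need to be at both 10−0.7 = 9.3 V and 5.3−0.7 = 4.6 V, which is impossible.
Assume only D1 conducts: V_N = 10 − 0.7 = 9.3 V, so I_R = 9.3/3.3 = 2.82 mA.
Check D2: its anode-to-cathode voltage is 5.3 − 9.3 = -4 V < 0.7 V, so it is off. The assumption is consistent.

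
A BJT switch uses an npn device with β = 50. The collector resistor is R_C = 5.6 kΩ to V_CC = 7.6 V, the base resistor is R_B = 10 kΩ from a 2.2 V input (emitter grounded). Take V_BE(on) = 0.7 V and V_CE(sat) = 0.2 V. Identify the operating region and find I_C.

Assume active: I_B = (2.2 − 0.7)/10 = 0.15 mA, giving I_C = β·I_B = 7.5 mA.
But then V_CE = 7.6 − 7.5×5.6 = -34.4 V < V_CE(sat) = 0.2 V — impossible in the active region.
So the transistor is saturated. With V_CE = 0.2 V, I_C = (V_CC − 0.2)/R_C = 7.4/5.6 = 1.32 mA.
Check: β·I_B = 7.5 mA > I_C = 1.32 mA, confirming saturation.

saturation; I_C ≈ 1.3 mA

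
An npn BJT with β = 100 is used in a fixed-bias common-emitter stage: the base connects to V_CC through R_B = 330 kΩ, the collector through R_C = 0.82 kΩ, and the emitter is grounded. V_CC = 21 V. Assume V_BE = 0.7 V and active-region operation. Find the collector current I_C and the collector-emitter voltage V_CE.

I_C ≈ 6.2 mA, V_CE ≈ 16 V

Base loop: V_CC = I_B·R_B + V_BE, so I_B = (21 − 0.7)/330 kΩ = 0.0615 mA.
In the active region I_C = β·I_B = 100 × 0.0615 = 6.15 mA.
Collector loop: V_CE = V_CC − I_C·R_C = 21 − 6.15×0.82 = 16 V.
Since V_CE = 16 V > V_CE(sat) ≈ 0.2 V, the transistor is in the active region as assumed.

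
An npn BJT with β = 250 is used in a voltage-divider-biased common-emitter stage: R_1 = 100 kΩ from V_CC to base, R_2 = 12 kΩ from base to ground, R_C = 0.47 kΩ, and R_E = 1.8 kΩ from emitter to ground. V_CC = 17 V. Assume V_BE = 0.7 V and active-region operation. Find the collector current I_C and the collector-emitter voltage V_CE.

Thevenize the base divider: V_Th = V_CC·R_2/(R_1+R_2) = 17×12/112 = 1.82 V, R_Th = R_1‖R_2 = 10.7 kΩ.
Base-emitter loop: V_Th = I_B·R_Th + V_BE + (β+1)I_B·R_E, so I_B = (1.82 − 0.7) / (10.7 + 251×1.8) = 0.00242 mA.
I_C = β·I_B = 250×0.00242 = 0.606 mA, and I_E = (β+1)I_B = 0.609 mA.
V_CE = V_CC − I_C·R_C − I_E·R_E = 17 − 0.606×0.47 − 0.609×1.8 = 15.6 V.
V_CE = 15.6 V > 0.2 V confirms active-region operation.

I_C ≈ 0.61 mA, V_CE ≈ 16 V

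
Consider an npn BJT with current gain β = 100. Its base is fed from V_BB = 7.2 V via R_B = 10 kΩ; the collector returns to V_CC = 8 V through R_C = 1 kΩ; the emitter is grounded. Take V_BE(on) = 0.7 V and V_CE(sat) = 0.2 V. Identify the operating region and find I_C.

saturation; I_C ≈ 7.8 mA

Assume active: I_B = (7.2 − 0.7)/10 = 0.65 mA, giving I_C = β·I_B = 65 mA.
But then V_CE = 8 − 65×1 = -57 V < V_CE(sat) = 0.2 V — impossible in the active region.
So the transistor is saturated. With V_CE = 0.2 V, I_C = (V_CC − 0.2)/R_C = 7.8/1 = 7.8 mA.
Check: β·I_B = 65 mA > I_C = 7.8 mA, confirming saturation.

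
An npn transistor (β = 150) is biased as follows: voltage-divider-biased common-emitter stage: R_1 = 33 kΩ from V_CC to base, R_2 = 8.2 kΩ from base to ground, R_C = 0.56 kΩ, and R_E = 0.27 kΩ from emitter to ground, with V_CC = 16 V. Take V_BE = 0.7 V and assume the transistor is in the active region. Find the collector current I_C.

Thevenize the base divider: V_Th = V_CC·R_2/(R_1+R_2) = 16×8.2/41.2 = 3.18 V, R_Th = R_1‖R_2 = 6.57 kΩ.
Base-emitter loop: V_Th = I_B·R_Th + V_BE + (β+1)I_B·R_E, so I_B = (3.18 − 0.7) / (6.57 + 151×0.27) = 0.0525 mA.
I_C = β·I_B = 150×0.0525 = 7.87 mA, and I_E = (β+1)I_B = 7.93 mA.
V_CE = V_CC − I_C·R_C − I_E·R_E = 16 − 7.87×0.56 − 7.93×0.27 = 9.45 V.
V_CE = 9.45 V > 0.2 V confirms active-region operation.

I_C ≈ 7.9 mA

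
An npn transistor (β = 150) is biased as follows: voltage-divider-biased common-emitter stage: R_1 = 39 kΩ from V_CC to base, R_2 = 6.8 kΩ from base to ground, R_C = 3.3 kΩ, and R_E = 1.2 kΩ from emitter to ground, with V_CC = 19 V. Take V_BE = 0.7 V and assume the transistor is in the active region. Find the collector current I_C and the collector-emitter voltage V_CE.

I_C ≈ 1.7 mA, V_CE ≈ 11 V

Thevenize the base divider: V_Th = V_CC·R_2/(R_1+R_2) = 19×6.8/45.8 = 2.82 V, R_Th = R_1‖R_2 = 5.79 kΩ.
Base-emitter loop: V_Th = I_B·R_Th + V_BE + (β+1)I_B·R_E, so I_B = (2.82 − 0.7) / (5.79 + 151×1.2) = 0.0113 mA.
I_C = β·I_B = 150×0.0113 = 1.7 mA, and I_E = (β+1)I_B = 1.71 mA.
V_CE = V_CC − I_C·R_C − I_E·R_E = 19 − 1.7×3.3 − 1.71×1.2 = 11.3 V.
V_CE = 11.3 V > 0.2 V confirms active-region operation.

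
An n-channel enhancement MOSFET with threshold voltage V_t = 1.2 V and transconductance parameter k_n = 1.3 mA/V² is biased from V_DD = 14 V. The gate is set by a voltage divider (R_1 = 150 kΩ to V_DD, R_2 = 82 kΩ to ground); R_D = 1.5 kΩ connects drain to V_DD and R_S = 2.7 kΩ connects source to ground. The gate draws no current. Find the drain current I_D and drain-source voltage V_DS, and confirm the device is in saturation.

I_D ≈ 0.94 mA, V_DS ≈ 10 V

V_G = V_DD·R_2/(R_1+R_2) = 14×82/232 = 4.95 V.
Assume saturation: I_D = (k_n/2)(V_GS − V_t)² with V_GS = V_G − I_D·R_S = 4.95 − 2.7·I_D.
Substituting gives 4.74·I_D² − 14.2·I_D + 9.13 = 0, with roots I_D = 0.942 or 2.05 mA.
The root I_D = 2.05 mA gives V_GS = -0.574 V ≤ V_t, so take I_D = 0.942 mA.
Then V_GS = 2.4 V and V_DS = V_DD − I_D(R_D+R_S) = 14 − 0.942×4.2 = 10 V.
Saturation requires V_DS ≥ V_GS − V_t = 1.2 V; 10 ≥ 1.2 ✓.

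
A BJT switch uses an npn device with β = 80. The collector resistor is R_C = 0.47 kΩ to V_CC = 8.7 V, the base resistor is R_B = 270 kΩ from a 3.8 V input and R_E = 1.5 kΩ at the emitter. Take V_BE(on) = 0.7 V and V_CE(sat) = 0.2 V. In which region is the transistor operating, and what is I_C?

Assume active. Base-emitter loop: I_B = (V_BB − V_BE)/(R_B + (β+1)R_E) = (3.8 − 0.7)/(270 + 81×1.5) = 0.00792 mA.
I_C = β·I_B = 80×0.00792 = 0.633 mA.
V_CE = V_CC − I_C·R_C − I_E·R_E = 8.7 − 0.633×0.47 − 0.641×1.5 = 7.44 V > V_CE(sat), so the active-region assumption holds.

active; I_C ≈ 0.63 mA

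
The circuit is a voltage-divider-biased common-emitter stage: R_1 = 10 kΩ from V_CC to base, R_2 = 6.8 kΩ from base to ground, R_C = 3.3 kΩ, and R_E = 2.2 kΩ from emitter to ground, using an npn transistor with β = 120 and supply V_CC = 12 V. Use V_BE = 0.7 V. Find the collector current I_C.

Thevenize the base divider: V_Th = V_CC·R_2/(R_1+R_2) = 12×6.8/16.8 = 4.86 V, R_Th = R_1‖R_2 = 4.05 kΩ.
Base-emitter loop: V_Th = I_B·R_Th + V_BE + (β+1)I_B·R_E, so I_B = (4.86 − 0.7) / (4.05 + 121×2.2) = 0.0154 mA.
I_C = β·I_B = 120×0.0154 = 1.85 mA, and I_E = (β+1)I_B = 1.86 mA.
V_CE = V_CC − I_C·R_C − I_E·R_E = 12 − 1.85×3.3 − 1.86×2.2 = 1.81 V.
V_CE = 1.81 V > 0.2 V confirms active-region operation.

I_C ≈ 1.8 mA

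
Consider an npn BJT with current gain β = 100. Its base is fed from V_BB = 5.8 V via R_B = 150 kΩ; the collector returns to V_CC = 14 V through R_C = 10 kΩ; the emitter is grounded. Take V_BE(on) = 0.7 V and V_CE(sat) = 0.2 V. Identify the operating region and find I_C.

saturation; I_C ≈ 1.4 mA

Assume active: I_B = (5.8 − 0.7)/150 = 0.034 mA, giving I_C = β·I_B = 3.4 mA.
But then V_CE = 14 − 3.4×10 = -20 V < V_CE(sat) = 0.2 V — impossible in the active region.
So the transistor is saturated. With V_CE = 0.2 V, I_C = (V_CC − 0.2)/R_C = 13.8/10 = 1.38 mA.
Check: β·I_B = 3.4 mA > I_C = 1.38 mA, confirming saturation.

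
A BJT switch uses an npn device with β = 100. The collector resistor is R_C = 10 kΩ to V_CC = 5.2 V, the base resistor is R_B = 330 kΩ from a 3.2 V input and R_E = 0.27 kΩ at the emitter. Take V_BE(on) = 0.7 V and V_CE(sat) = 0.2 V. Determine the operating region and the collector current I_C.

saturation; I_C ≈ 0.49 mA

Assume active: I_B = (3.2 − 0.7)/(330 + 101×0.27) = 0.007 mA, I_C = β·I_B = 0.7 mA.
Then V_CE = 5.2 − 0.7×10 − 0.707×0.27 = -1.99 V < 0.2 V — the active assumption fails.
Re-solve with V_CE = 0.2 V. KCL at the emitter: V_E/R_E = (V_BB−0.7−V_E)/R_B + (V_CC−0.2−V_E)/R_C, giving V_E = 0.133 V.
I_C = (V_CC − 0.2 − V_E)/R_C = (5 − 0.133)/10 = 0.487 mA.
Check: I_B = (2.5 − 0.133)/330 = 0.00717 mA, and β·I_B = 0.717 mA > I_C, confirming saturation.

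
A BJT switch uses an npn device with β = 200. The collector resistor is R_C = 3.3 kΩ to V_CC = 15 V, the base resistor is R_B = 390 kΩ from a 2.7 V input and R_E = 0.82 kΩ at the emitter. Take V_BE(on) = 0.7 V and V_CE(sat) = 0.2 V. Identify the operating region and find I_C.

Assume active. Base-emitter loop: I_B = (V_BB − V_BE)/(R_B + (β+1)R_E) = (2.7 − 0.7)/(390 + 201×0.82) = 0.0036 mA.
I_C = β·I_B = 200×0.0036 = 0.721 mA.
V_CE = V_CC − I_C·R_C − I_E·R_E = 15 − 0.721×3.3 − 0.725×0.82 = 12 V > V_CE(sat), so the active-region assumption holds.

active; I_C ≈ 0.72 mA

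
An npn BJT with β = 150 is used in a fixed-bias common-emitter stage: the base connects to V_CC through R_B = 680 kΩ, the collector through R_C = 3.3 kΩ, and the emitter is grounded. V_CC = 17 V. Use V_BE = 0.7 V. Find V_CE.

Base loop: V_CC = I_B·R_B + V_BE, so I_B = (17 − 0.7)/680 kΩ = 0.024 mA.
In the active region I_C = β·I_B = 150 × 0.024 = 3.6 mA.
Collector loop: V_CE = V_CC − I_C·R_C = 17 − 3.6×3.3 = 5.13 V.
Since V_CE = 5.13 V > V_CE(sat) ≈ 0.2 V, the transistor is in the active region as assumed.

V_CE ≈ 5.1 V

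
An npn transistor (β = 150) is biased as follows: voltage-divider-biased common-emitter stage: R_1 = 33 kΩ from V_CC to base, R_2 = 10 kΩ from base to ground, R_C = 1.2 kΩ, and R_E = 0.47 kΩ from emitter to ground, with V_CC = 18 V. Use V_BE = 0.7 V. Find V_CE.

Thevenize the base divider: V_Th = V_CC·R_2/(R_1+R_2) = 18×10/43 = 4.19 V, R_Th = R_1‖R_2 = 7.67 kΩ.
Base-emitter loop: V_Th = I_B·R_Th + V_BE + (β+1)I_B·R_E, so I_B = (4.19 − 0.7) / (7.67 + 151×0.47) = 0.0443 mA.
I_C = β·I_B = 150×0.0443 = 6.65 mA, and I_E = (β+1)I_B = 6.69 mA.
V_CE = V_CC − I_C·R_C − I_E·R_E = 18 − 6.65×1.2 − 6.69×0.47 = 6.88 V.
V_CE = 6.88 V > 0.2 V confirms active-region operation.

V_CE ≈ 6.9 V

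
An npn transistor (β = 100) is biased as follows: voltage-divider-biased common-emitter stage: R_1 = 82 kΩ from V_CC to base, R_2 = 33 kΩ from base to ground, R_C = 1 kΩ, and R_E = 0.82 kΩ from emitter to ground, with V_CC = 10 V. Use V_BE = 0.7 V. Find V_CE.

V_CE ≈ 6.3 V

Thevenize the base divider: V_Th = V_CC·R_2/(R_1+R_2) = 10×33/115 = 2.87 V, R_Th = R_1‖R_2 = 23.5 kΩ.
Base-emitter loop: V_Th = I_B·R_Th + V_BE + (β+1)I_B·R_E, so I_B = (2.87 − 0.7) / (23.5 + 101×0.82) = 0.0204 mA.
I_C = β·I_B = 100×0.0204 = 2.04 mA, and I_E = (β+1)I_B = 2.06 mA.
V_CE = V_CC − I_C·R_C − I_E·R_E = 10 − 2.04×1 − 2.06×0.82 = 6.27 V.
V_CE = 6.27 V > 0.2 V confirms active-region operation.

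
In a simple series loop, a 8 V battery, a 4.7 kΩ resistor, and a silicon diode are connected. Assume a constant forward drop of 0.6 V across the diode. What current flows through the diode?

I ≈ 1.6 mA

KVL around the loop: 8 = V_D + I·R = 0.6 + I × 4.7 kΩ.
So I = (8 − 0.6) / 4.7 kΩ = 7.4 / 4.7 = 1.57 mA.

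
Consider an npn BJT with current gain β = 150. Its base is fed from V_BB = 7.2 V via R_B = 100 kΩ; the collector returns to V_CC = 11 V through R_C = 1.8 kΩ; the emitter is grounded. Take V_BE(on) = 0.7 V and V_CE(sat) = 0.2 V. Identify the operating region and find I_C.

saturation; I_C ≈ 6 mA

Assume active: I_B = (7.2 − 0.7)/100 = 0.065 mA, giving I_C = β·I_B = 9.75 mA.
But then V_CE = 11 − 9.75×1.8 = -6.55 V < V_CE(sat) = 0.2 V — impossible in the active region.
So the transistor is saturated. With V_CE = 0.2 V, I_C = (V_CC − 0.2)/R_C = 10.8/1.8 = 6 mA.
Check: β·I_B = 9.75 mA > I_C = 6 mA, confirming saturation.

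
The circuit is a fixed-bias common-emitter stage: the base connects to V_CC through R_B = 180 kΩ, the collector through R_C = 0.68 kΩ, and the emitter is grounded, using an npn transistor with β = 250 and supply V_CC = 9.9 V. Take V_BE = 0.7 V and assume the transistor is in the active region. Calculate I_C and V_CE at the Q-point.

Base loop: V_CC = I_B·R_B + V_BE, so I_B = (9.9 − 0.7)/180 kΩ = 0.0511 mA.
In the active region I_C = β·I_B = 250 × 0.0511 = 12.8 mA.
Collector loop: V_CE = V_CC − I_C·R_C = 9.9 − 12.8×0.68 = 1.21 V.
Since V_CE = 1.21 V > V_CE(sat) ≈ 0.2 V, the transistor is in the active region as assumed.

I_C ≈ 13 mA, V_CE ≈ 1.2 V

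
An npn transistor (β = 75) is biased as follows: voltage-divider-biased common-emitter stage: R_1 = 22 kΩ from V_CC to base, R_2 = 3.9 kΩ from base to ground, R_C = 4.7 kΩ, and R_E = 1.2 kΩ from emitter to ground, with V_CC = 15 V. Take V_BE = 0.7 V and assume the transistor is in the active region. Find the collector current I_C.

I_C ≈ 1.2 mA

Thevenize the base divider: V_Th = V_CC·R_2/(R_1+R_2) = 15×3.9/25.9 = 2.26 V, R_Th = R_1‖R_2 = 3.31 kΩ.
Base-emitter loop: V_Th = I_B·R_Th + V_BE + (β+1)I_B·R_E, so I_B = (2.26 − 0.7) / (3.31 + 76×1.2) = 0.0165 mA.
I_C = β·I_B = 75×0.0165 = 1.24 mA, and I_E = (β+1)I_B = 1.25 mA.
V_CE = V_CC − I_C·R_C − I_E·R_E = 15 − 1.24×4.7 − 1.25×1.2 = 7.68 V.
V_CE = 7.68 V > 0.2 V confirms active-region operation.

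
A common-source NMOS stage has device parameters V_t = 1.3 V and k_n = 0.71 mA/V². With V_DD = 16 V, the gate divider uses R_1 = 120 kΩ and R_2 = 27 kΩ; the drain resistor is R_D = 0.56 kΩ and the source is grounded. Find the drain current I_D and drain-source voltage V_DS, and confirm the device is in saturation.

V_G = V_DD·R_2/(R_1+R_2) = 16×27/147 = 2.94 V. With the source grounded, V_GS = V_G = 2.94 V.
Assume saturation: I_D = (k_n/2)(V_GS − V_t)² = (0.71/2)×(2.94 − 1.3)² = 0.355×1.64² = 0.953 mA.
V_DS = V_DD − I_D·R_D = 16 − 0.953×0.56 = 15.5 V.
Saturation requires V_DS ≥ V_GS − V_t = 1.64 V; 15.5 ≥ 1.64 ✓.

I_D ≈ 0.95 mA, V_DS ≈ 15 V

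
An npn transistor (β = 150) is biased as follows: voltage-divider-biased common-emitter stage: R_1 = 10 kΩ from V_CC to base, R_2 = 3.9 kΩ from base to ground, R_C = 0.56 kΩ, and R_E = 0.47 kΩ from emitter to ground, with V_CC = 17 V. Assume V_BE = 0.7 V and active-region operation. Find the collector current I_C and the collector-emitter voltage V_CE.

I_C ≈ 8.3 mA, V_CE ≈ 8.5 V

Thevenize the base divider: V_Th = V_CC·R_2/(R_1+R_2) = 17×3.9/13.9 = 4.77 V, R_Th = R_1‖R_2 = 2.81 kΩ.
Base-emitter loop: V_Th = I_B·R_Th + V_BE + (β+1)I_B·R_E, so I_B = (4.77 − 0.7) / (2.81 + 151×0.47) = 0.0552 mA.
I_C = β·I_B = 150×0.0552 = 8.27 mA, and I_E = (β+1)I_B = 8.33 mA.
V_CE = V_CC − I_C·R_C − I_E·R_E = 17 − 8.27×0.56 − 8.33×0.47 = 8.45 V.
V_CE = 8.45 V > 0.2 V confirms active-region operation.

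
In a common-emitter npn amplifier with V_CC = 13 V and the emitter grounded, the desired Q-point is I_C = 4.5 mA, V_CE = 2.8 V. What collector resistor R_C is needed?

Collector loop: V_CC = I_C·R_C + V_CE.
R_C = (V_CC − V_CE)/I_C = (13 − 2.8)/4.5 = 2.27 kΩ.

R_C ≈ 2.3 kΩ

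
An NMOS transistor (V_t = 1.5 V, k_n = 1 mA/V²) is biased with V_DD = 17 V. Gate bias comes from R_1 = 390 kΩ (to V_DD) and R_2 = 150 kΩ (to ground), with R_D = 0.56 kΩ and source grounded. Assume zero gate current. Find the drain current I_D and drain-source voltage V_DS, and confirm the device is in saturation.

I_D ≈ 5.2 mA, V_DS ≈ 14 V

V_G = V_DD·R_2/(R_1+R_2) = 17×150/540 = 4.72 V. With the source grounded, V_GS = V_G = 4.72 V.
Assume saturation: I_D = (k_n/2)(V_GS − V_t)² = (1/2)×(4.72 − 1.5)² = 0.5×3.22² = 5.19 mA.
V_DS = V_DD − I_D·R_D = 17 − 5.19×0.56 = 14.1 V.
Saturation requires V_DS ≥ V_GS − V_t = 3.22 V; 14.1 ≥ 3.22 ✓.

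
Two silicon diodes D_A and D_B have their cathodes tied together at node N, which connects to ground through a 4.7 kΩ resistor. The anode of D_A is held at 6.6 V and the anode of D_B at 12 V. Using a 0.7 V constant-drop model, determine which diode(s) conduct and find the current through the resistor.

Only D_B conducts; I_R ≈ 2.4 mA

Assume both conduct. Then node N would need to be at both 6.6−0.7 = 5.9 V and 12−0.7 = 11.3 V, which is impossible.
Assume only D_B conducts: V_N = 12 − 0.7 = 11.3 V, so I_R = 11.3/4.7 = 2.4 mA.
Check D_A: its anode-to-cathode voltage is 6.6 − 11.3 = -4.7 V < 0.7 V, so it is off. The assumption is consistent.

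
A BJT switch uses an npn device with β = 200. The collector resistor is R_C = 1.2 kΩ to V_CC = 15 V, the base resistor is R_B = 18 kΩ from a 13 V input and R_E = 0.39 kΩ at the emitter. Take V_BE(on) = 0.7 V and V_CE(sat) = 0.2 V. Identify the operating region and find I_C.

saturation; I_C ≈ 9.2 mA

Assume active: I_B = (13 − 0.7)/(18 + 201×0.39) = 0.128 mA, I_C = β·I_B = 25.5 mA.
Then V_CE = 15 − 25.5×1.2 − 25.6×0.39 = -25.6 V < 0.2 V — the active assumption fails.
Re-solve with V_CE = 0.2 V. KCL at the emitter: V_E/R_E = (V_BB−0.7−V_E)/R_B + (V_CC−0.2−V_E)/R_C, giving V_E = 3.77 V.
I_C = (V_CC − 0.2 − V_E)/R_C = (14.8 − 3.77)/1.2 = 9.19 mA.
Check: I_B = (12.3 − 3.77)/18 = 0.474 mA, and β·I_B = 94.8 mA > I_C, confirming saturation.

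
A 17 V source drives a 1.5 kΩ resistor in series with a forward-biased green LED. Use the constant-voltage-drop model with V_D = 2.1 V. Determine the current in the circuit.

KVL around the loop: 17 = V_D + I·R = 2.1 + I × 1.5 kΩ.
So I = (17 − 2.1) / 1.5 kΩ = 14.9 / 1.5 = 9.93 mA.

I ≈ 9.9 mA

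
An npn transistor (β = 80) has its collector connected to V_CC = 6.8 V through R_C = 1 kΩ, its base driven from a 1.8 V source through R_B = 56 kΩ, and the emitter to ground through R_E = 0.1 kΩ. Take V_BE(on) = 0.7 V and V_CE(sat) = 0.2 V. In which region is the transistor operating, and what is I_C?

Assume active. Base-emitter loop: I_B = (V_BB − V_BE)/(R_B + (β+1)R_E) = (1.8 − 0.7)/(56 + 81×0.1) = 0.0172 mA.
I_C = β·I_B = 80×0.0172 = 1.37 mA.
V_CE = V_CC − I_C·R_C − I_E·R_E = 6.8 − 1.37×1 − 1.39×0.1 = 5.29 V > V_CE(sat), so the active-region assumption holds.

active; I_C ≈ 1.4 mA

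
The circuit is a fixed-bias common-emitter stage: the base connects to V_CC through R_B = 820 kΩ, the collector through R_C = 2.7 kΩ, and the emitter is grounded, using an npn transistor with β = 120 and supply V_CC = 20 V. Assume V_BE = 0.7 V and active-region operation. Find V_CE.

V_CE ≈ 12 V

Base loop: V_CC = I_B·R_B + V_BE, so I_B = (20 − 0.7)/820 kΩ = 0.0235 mA.
In the active region I_C = β·I_B = 120 × 0.0235 = 2.82 mA.
Collector loop: V_CE = V_CC − I_C·R_C = 20 − 2.82×2.7 = 12.4 V.
Since V_CE = 12.4 V > V_CE(sat) ≈ 0.2 V, the transistor is in the active region as assumed.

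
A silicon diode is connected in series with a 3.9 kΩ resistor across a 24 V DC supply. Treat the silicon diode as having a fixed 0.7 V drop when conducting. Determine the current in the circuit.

KVL around the loop: 24 = V_D + I·R = 0.7 + I × 3.9 kΩ.
So I = (24 − 0.7) / 3.9 kΩ = 23.3 / 3.9 = 5.97 mA.

I ≈ 6 mA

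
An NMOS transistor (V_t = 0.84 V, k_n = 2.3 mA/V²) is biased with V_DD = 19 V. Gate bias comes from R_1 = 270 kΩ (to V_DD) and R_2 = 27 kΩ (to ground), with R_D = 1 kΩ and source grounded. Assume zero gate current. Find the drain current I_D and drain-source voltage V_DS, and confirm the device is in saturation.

V_G = V_DD·R_2/(R_1+R_2) = 19×27/297 = 1.73 V. With the source grounded, V_GS = V_G = 1.73 V.
Assume saturation: I_D = (k_n/2)(V_GS − V_t)² = (2.3/2)×(1.73 − 0.84)² = 1.15×0.887² = 0.905 mA.
V_DS = V_DD − I_D·R_D = 19 − 0.905×1 = 18.1 V.
Saturation requires V_DS ≥ V_GS − V_t = 0.887 V; 18.1 ≥ 0.887 ✓.

I_D ≈ 0.91 mA, V_DS ≈ 18 V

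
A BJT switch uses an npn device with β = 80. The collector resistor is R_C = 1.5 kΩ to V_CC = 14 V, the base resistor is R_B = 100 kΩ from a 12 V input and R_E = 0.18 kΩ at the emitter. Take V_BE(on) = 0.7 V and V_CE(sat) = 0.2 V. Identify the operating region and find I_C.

Assume active. Base-emitter loop: I_B = (V_BB − V_BE)/(R_B + (β+1)R_E) = (12 − 0.7)/(100 + 81×0.18) = 0.0986 mA.
I_C = β·I_B = 80×0.0986 = 7.89 mA.
V_CE = V_CC − I_C·R_C − I_E·R_E = 14 − 7.89×1.5 − 7.99×0.18 = 0.728 V > V_CE(sat), so the active-region assumption holds.

active; I_C ≈ 7.9 mA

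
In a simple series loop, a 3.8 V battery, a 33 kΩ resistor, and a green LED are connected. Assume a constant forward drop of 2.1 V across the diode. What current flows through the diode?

KVL around the loop: 3.8 = V_D + I·R = 2.1 + I × 33 kΩ.
So I = (3.8 − 2.1) / 33 kΩ = 1.7 / 33 = 0.0515 mA.

I ≈ 0.052 mA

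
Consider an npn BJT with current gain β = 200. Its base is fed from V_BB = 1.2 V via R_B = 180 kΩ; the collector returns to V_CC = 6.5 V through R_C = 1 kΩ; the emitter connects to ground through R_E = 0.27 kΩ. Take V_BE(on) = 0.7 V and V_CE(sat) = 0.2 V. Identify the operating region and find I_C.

Assume active. Base-emitter loop: I_B = (V_BB − V_BE)/(R_B + (β+1)R_E) = (1.2 − 0.7)/(180 + 201×0.27) = 0.00213 mA.
I_C = β·I_B = 200×0.00213 = 0.427 mA.
V_CE = V_CC − I_C·R_C − I_E·R_E = 6.5 − 0.427×1 − 0.429×0.27 = 5.96 V > V_CE(sat), so the active-region assumption holds.

active; I_C ≈ 0.43 mA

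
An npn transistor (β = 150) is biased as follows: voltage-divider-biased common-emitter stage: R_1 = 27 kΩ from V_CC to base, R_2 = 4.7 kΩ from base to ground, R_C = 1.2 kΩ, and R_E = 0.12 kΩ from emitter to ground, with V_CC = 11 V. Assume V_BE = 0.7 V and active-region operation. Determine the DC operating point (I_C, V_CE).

Thevenize the base divider: V_Th = V_CC·R_2/(R_1+R_2) = 11×4.7/31.7 = 1.63 V, R_Th = R_1‖R_2 = 4 kΩ.
Base-emitter loop: V_Th = I_B·R_Th + V_BE + (β+1)I_B·R_E, so I_B = (1.63 − 0.7) / (4 + 151×0.12) = 0.0421 mA.
I_C = β·I_B = 150×0.0421 = 6.31 mA, and I_E = (β+1)I_B = 6.35 mA.
V_CE = V_CC − I_C·R_C − I_E·R_E = 11 − 6.31×1.2 − 6.35×0.12 = 2.66 V.
V_CE = 2.66 V > 0.2 V confirms active-region operation.

I_C ≈ 6.3 mA, V_CE ≈ 2.7 V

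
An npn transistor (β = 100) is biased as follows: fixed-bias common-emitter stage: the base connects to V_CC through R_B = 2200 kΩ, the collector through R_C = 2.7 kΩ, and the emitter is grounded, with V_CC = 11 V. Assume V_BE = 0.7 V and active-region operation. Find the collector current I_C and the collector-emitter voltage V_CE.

Base loop: V_CC = I_B·R_B + V_BE, so I_B = (11 − 0.7)/2200 kΩ = 0.00468 mA.
In the active region I_C = β·I_B = 100 × 0.00468 = 0.468 mA.
Collector loop: V_CE = V_CC − I_C·R_C = 11 − 0.468×2.7 = 9.74 V.
Since V_CE = 9.74 V > V_CE(sat) ≈ 0.2 V, the transistor is in the active region as assumed.

I_C ≈ 0.47 mA, V_CE ≈ 9.7 V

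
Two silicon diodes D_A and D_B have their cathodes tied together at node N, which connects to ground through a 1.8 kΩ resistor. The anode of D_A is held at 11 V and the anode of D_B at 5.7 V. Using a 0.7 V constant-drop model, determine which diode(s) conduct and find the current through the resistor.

Assume both conduct. Then node N would need to be at both 11−0.7 = 10.3 V and 5.7−0.7 = 5 V, which is impossible.
Assume only D_A conducts: V_N = 11 − 0.7 = 10.3 V, so I_R = 10.3/1.8 = 5.72 mA.
Check D_B: its anode-to-cathode voltage is 5.7 − 10.3 = -4.6 V < 0.7 V, so it is off. The assumption is consistent.

Only D_A conducts; I_R ≈ 5.7 mA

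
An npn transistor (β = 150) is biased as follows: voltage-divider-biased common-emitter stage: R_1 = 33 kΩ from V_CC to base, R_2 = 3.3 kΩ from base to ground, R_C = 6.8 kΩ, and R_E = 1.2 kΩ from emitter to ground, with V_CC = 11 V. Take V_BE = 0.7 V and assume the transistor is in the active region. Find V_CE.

Thevenize the base divider: V_Th = V_CC·R_2/(R_1+R_2) = 11×3.3/36.3 = 1 V, R_Th = R_1‖R_2 = 3 kΩ.
Base-emitter loop: V_Th = I_B·R_Th + V_BE + (β+1)I_B·R_E, so I_B = (1 − 0.7) / (3 + 151×1.2) = 0.00163 mA.
I_C = β·I_B = 150×0.00163 = 0.244 mA, and I_E = (β+1)I_B = 0.246 mA.
V_CE = V_CC − I_C·R_C − I_E·R_E = 11 − 0.244×6.8 − 0.246×1.2 = 9.04 V.
V_CE = 9.04 V > 0.2 V confirms active-region operation.

V_CE ≈ 9 V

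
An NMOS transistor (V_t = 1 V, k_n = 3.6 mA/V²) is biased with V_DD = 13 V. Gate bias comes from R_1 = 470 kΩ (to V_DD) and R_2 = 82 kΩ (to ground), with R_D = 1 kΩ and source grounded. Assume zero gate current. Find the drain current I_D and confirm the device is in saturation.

I_D ≈ 1.6 mA

V_G = V_DD·R_2/(R_1+R_2) = 13×82/552 = 1.93 V. With the source grounded, V_GS = V_G = 1.93 V.
Assume saturation: I_D = (k_n/2)(V_GS − V_t)² = (3.6/2)×(1.93 − 1)² = 1.8×0.931² = 1.56 mA.
V_DS = V_DD − I_D·R_D = 13 − 1.56×1 = 11.4 V.
Saturation requires V_DS ≥ V_GS − V_t = 0.931 V; 11.4 ≥ 0.931 ✓.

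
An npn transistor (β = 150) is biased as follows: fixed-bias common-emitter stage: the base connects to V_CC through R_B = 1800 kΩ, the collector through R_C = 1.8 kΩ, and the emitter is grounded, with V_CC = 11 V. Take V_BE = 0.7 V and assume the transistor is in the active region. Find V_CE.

Base loop: V_CC = I_B·R_B + V_BE, so I_B = (11 − 0.7)/1800 kΩ = 0.00572 mA.
In the active region I_C = β·I_B = 150 × 0.00572 = 0.858 mA.
Collector loop: V_CE = V_CC − I_C·R_C = 11 − 0.858×1.8 = 9.46 V.
Since V_CE = 9.46 V > V_CE(sat) ≈ 0.2 V, the transistor is in the active region as assumed.

V_CE ≈ 9.5 V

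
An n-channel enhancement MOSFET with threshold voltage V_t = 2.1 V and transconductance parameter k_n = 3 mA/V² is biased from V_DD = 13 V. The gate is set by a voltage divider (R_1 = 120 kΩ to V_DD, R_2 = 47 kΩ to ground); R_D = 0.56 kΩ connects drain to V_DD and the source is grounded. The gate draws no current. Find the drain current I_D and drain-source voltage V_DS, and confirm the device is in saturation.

I_D ≈ 3.6 mA, V_DS ≈ 11 V

V_G = V_DD·R_2/(R_1+R_2) = 13×47/167 = 3.66 V. With the source grounded, V_GS = V_G = 3.66 V.
Assume saturation: I_D = (k_n/2)(V_GS − V_t)² = (3/2)×(3.66 − 2.1)² = 1.5×1.56² = 3.64 mA.
V_DS = V_DD − I_D·R_D = 13 − 3.64×0.56 = 11 V.
Saturation requires V_DS ≥ V_GS − V_t = 1.56 V; 11 ≥ 1.56 ✓.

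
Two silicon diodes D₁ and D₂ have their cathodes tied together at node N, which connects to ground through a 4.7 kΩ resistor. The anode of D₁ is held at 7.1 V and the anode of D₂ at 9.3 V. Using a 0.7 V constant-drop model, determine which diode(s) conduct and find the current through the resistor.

Only D₂ conducts; I_R ≈ 1.8 mA

Assume both conduct. Then node N would need to be at both 7.1−0.7 = 6.4 V and 9.3−0.7 = 8.6 V, which is impossible.
Assume only D₂ conducts: V_N = 9.3 − 0.7 = 8.6 V, so I_R = 8.6/4.7 = 1.83 mA.
Check D₁: its anode-to-cathode voltage is 7.1 − 8.6 = -1.5 V < 0.7 V, so it is off. The assumption is consistent.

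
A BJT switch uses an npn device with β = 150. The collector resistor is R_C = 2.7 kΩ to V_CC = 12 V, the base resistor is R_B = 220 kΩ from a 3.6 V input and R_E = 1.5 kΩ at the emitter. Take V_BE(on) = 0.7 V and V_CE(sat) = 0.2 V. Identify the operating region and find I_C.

Assume active. Base-emitter loop: I_B = (V_BB − V_BE)/(R_B + (β+1)R_E) = (3.6 − 0.7)/(220 + 151×1.5) = 0.00649 mA.
I_C = β·I_B = 150×0.00649 = 0.974 mA.
V_CE = V_CC − I_C·R_C − I_E·R_E = 12 − 0.974×2.7 − 0.981×1.5 = 7.9 V > V_CE(sat), so the active-region assumption holds.

active; I_C ≈ 0.97 mA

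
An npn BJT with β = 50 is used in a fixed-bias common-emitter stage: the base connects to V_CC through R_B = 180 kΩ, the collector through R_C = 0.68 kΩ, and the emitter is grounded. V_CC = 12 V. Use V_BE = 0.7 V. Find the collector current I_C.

I_C ≈ 3.1 mA

Base loop: V_CC = I_B·R_B + V_BE, so I_B = (12 − 0.7)/180 kΩ = 0.0628 mA.
In the active region I_C = β·I_B = 50 × 0.0628 = 3.14 mA.
Collector loop: V_CE = V_CC − I_C·R_C = 12 − 3.14×0.68 = 9.87 V.
Since V_CE = 9.87 V > V_CE(sat) ≈ 0.2 V, the transistor is in the active region as assumed.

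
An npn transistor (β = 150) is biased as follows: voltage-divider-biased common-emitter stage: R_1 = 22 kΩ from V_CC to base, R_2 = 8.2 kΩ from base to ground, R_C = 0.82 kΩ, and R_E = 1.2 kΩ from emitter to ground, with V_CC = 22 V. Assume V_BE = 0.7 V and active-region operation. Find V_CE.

V_CE ≈ 13 V

Thevenize the base divider: V_Th = V_CC·R_2/(R_1+R_2) = 22×8.2/30.2 = 5.97 V, R_Th = R_1‖R_2 = 5.97 kΩ.
Base-emitter loop: V_Th = I_B·R_Th + V_BE + (β+1)I_B·R_E, so I_B = (5.97 − 0.7) / (5.97 + 151×1.2) = 0.0282 mA.
I_C = β·I_B = 150×0.0282 = 4.23 mA, and I_E = (β+1)I_B = 4.25 mA.
V_CE = V_CC − I_C·R_C − I_E·R_E = 22 − 4.23×0.82 − 4.25×1.2 = 13.4 V.
V_CE = 13.4 V > 0.2 V confirms active-region operation.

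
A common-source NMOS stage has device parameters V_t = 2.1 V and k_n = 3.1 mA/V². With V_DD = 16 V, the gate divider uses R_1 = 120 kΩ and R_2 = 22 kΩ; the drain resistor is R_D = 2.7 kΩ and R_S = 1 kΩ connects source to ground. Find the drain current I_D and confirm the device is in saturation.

V_G = V_DD·R_2/(R_1+R_2) = 16×22/142 = 2.48 V.
Assume saturation: I_D = (k_n/2)(V_GS − V_t)² with V_GS = V_G − I_D·R_S = 2.48 − 1·I_D.
Substituting gives 1.55·I_D² − 2.17·I_D + 0.222 = 0, with roots I_D = 0.111 or 1.29 mA.
The root I_D = 1.29 mA gives V_GS = 1.19 V ≤ V_t, so take I_D = 0.111 mA.
Then V_GS = 2.37 V and V_DS = V_DD − I_D(R_D+R_S) = 16 − 0.111×3.7 = 15.6 V.
Saturation requires V_DS ≥ V_GS − V_t = 0.268 V; 15.6 ≥ 0.268 ✓.

I_D ≈ 0.11 mA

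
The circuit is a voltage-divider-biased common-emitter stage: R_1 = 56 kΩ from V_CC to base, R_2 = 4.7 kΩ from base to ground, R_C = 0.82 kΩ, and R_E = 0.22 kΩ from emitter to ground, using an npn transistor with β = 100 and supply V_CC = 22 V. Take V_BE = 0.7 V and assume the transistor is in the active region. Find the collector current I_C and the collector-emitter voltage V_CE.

I_C ≈ 3.8 mA, V_CE ≈ 18 V

Thevenize the base divider: V_Th = V_CC·R_2/(R_1+R_2) = 22×4.7/60.7 = 1.7 V, R_Th = R_1‖R_2 = 4.34 kΩ.
Base-emitter loop: V_Th = I_B·R_Th + V_BE + (β+1)I_B·R_E, so I_B = (1.7 − 0.7) / (4.34 + 101×0.22) = 0.0378 mA.
I_C = β·I_B = 100×0.0378 = 3.78 mA, and I_E = (β+1)I_B = 3.82 mA.
V_CE = V_CC − I_C·R_C − I_E·R_E = 22 − 3.78×0.82 − 3.82×0.22 = 18.1 V.
V_CE = 18.1 V > 0.2 V confirms active-region operation.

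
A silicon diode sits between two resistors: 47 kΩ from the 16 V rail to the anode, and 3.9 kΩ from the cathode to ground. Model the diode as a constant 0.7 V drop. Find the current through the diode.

The two resistors are in series with the diode, so KVL gives 16 = I·47 + 0.7 + I·3.9.
I = (16 − 0.7) / (47 + 3.9) kΩ = 15.3 / 50.9 = 0.301 mA.

I ≈ 0.3 mA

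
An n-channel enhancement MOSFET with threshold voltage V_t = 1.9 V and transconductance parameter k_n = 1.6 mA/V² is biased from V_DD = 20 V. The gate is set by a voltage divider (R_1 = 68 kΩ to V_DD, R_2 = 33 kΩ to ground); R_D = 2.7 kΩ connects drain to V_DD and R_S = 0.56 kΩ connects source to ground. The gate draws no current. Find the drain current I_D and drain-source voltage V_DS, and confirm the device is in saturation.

I_D ≈ 4.2 mA, V_DS ≈ 6.3 V

V_G = V_DD·R_2/(R_1+R_2) = 20×33/101 = 6.53 V.
Assume saturation: I_D = (k_n/2)(V_GS − V_t)² with V_GS = V_G − I_D·R_S = 6.53 − 0.56·I_D.
Substituting gives 0.251·I_D² − 5.15·I_D + 17.2 = 0, with roots I_D = 4.19 or 16.3 mA.
The root I_D = 16.3 mA gives V_GS = -2.62 V ≤ V_t, so take I_D = 4.19 mA.
Then V_GS = 4.19 V and V_DS = V_DD − I_D(R_D+R_S) = 20 − 4.19×3.26 = 6.34 V.
Saturation requires V_DS ≥ V_GS − V_t = 2.29 V; 6.34 ≥ 2.29 ✓.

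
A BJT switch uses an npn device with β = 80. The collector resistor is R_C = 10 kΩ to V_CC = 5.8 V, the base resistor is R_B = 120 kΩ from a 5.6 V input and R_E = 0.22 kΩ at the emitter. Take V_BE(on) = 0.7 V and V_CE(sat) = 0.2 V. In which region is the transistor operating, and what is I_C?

saturation; I_C ≈ 0.55 mA

Assume active: I_B = (5.6 − 0.7)/(120 + 81×0.22) = 0.0356 mA, I_C = β·I_B = 2.84 mA.
Then V_CE = 5.8 − 2.84×10 − 2.88×0.22 = -23.3 V < 0.2 V — the active assumption fails.
Re-solve with V_CE = 0.2 V. KCL at the emitter: V_E/R_E = (V_BB−0.7−V_E)/R_B + (V_CC−0.2−V_E)/R_C, giving V_E = 0.129 V.
I_C = (V_CC − 0.2 − V_E)/R_C = (5.6 − 0.129)/10 = 0.547 mA.
Check: I_B = (4.9 − 0.129)/120 = 0.0398 mA, and β·I_B = 3.18 mA > I_C, confirming saturation.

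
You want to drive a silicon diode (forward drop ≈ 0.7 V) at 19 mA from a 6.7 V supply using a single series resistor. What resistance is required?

The resistor drops V_S − V_D = 6.7 − 0.7 = 6 V at 19 mA.
R = 6 V / 19 mA = 0.316 kΩ.

R ≈ 0.32 kΩ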